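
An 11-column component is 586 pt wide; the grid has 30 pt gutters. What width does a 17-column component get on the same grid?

922 pt

Subtracting 10 gutters of 30 leaves 286 for 11 columns, so c = 26 pt.
Span of 17: 17·26 + 16·30 = 442 + 480 = 922 pt.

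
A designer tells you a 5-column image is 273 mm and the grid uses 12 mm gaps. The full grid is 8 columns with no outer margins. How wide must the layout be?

444 mm

273 − 4·12 = 225; ÷5 gives c = 45 mm.
Summing: 360 + 84 = 444 mm.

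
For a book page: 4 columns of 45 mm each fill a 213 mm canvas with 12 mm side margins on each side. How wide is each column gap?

Inside the margins: 213 − 24 = 189 mm.
4 columns take 4·45 = 180 mm; remaining 9 splits into 3 column gaps.
g = 9 / 3 = 3 mm.

3 mm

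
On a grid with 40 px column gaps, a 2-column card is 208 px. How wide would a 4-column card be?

456 px

208 − 1·40 = 168; ÷2 gives c = 84 px.
4 columns plus 3 column gaps: 336 + 120 = 456 px.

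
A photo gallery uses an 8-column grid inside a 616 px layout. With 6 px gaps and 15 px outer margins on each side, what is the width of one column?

Inside the margins: 616 − 30 = 586 px.
8c + 7·6 = 586 → 8c = 544 → c = 68 px.

68 px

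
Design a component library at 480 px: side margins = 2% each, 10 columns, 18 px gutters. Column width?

Each margin = 2% of 480 = 9.6 px; content = 480 − 2·9.6 = 460.8 px.
460.8 − 9·18 = 298.8; ÷10 gives c = 29.88 px.

29.88 px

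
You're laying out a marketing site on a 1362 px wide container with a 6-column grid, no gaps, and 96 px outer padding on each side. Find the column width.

Take off 192 px of margins, leaving 1170 px.
1170 / 6 = 195 px per column.

195 px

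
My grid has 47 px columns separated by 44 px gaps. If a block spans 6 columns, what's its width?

502 px

6 columns plus 5 gaps: 282 + 220 = 502 px.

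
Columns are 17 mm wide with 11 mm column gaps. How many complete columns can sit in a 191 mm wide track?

7 columns

k columns need k·17 + (k−1)·11 = k·28 − 11.
k·28 − 11 ≤ 191 → k ≤ 202 / 28 ≈ 7.21, so k = 7.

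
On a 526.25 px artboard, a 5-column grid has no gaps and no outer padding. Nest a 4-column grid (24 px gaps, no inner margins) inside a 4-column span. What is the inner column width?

526.25 / 5 = 105.25 px per column.
4-column span = 4·105.25 = 421 px.
4 columns + 3 gaps: 4d + 3·24 = 421.
4d = 421 − 72 = 349, so d = 87.25 px.

87.25 px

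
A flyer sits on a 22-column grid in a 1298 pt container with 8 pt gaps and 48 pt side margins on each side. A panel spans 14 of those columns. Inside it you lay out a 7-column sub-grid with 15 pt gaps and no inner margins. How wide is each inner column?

96 pt

Outer content = 1298 − 2·48 = 1202 pt.
1202 − 21·8 = 1034; ÷22 gives c = 47 pt.
14-column span = 14·47 + 13·8 = 762 pt.
7d + 6·15 = 762 → 7d = 672 → d = 96 pt.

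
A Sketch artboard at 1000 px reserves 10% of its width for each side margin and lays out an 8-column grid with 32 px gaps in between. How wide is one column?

1000 × (1 − 2·10%) = 1000 × 80% = 800 px for the columns.
Subtracting 7 gaps of 32 leaves 576 for 8 columns, so c = 72 px.

72 px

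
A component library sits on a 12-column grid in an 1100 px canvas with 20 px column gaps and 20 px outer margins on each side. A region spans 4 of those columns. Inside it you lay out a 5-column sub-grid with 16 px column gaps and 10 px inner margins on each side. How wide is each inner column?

51.2 px

Subtract both margins: 1100 − 2·20 = 1060 px.
12 columns + 11 column gaps: 12c + 11·20 = 1060.
12c = 1060 − 220 = 840, so c = 70 px.
4 columns plus 3 column gaps: 280 + 60 = 340 px.
Inner content = 340 − 2·10 = 320 px.
Subtracting 4 column gaps of 16 leaves 256 for 5 columns, so d = 51.2 px.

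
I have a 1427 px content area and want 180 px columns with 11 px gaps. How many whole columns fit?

7 columns

7 columns: 7·180 + 6·11 = 1326 px ≤ 1427.
8 columns: 1517 px > 1427. So 7.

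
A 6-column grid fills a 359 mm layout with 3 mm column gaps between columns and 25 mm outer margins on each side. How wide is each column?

Inside the margins: 359 − 50 = 309 mm.
309 − 5·3 = 294; ÷6 gives c = 49 mm.

49 mm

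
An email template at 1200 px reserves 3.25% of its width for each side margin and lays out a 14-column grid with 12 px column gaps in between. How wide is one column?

Margins: 3.25% × 1200 = 39 px each, so content = 1200 − 78 = 1122 px.
14c + 13·12 = 1122 → 14c = 966 → c = 69 px.

69 px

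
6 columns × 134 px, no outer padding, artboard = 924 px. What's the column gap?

Columns use 804 px, leaving 120 px across 5 column gaps = 24 px each.

24 px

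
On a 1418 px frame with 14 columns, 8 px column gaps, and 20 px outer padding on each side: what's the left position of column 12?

Take off 40 px of margins, leaving 1378 px.
14c + 13·8 = 1378 → 14c = 1274 → c = 91 px.
Before column 12: the margin + 11 columns + 11 column gaps.
Offset = 20 + 11·(91 + 8) = 20 + 1089 = 1109 px.

1109 px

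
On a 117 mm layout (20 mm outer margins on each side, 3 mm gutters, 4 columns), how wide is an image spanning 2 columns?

Subtract both margins: 117 − 2·20 = 77 mm.
Subtracting 3 gutters of 3 leaves 68 for 4 columns, so c = 17 mm.
2 columns plus 1 gutter: 34 + 3 = 37 mm.

37 mm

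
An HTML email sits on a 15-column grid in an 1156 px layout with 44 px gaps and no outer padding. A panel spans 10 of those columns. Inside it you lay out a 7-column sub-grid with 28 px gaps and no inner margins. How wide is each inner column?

1156 − 14·44 = 540; ÷15 gives c = 36 px.
10-column span = 10·36 + 9·44 = 756 px.
7 columns + 6 gaps: 7d + 6·28 = 756.
7d = 756 − 168 = 588, so d = 84 px.

84 px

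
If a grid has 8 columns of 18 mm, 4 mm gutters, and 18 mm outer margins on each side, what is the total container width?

208 mm

Adding margins, columns and gutters: 36 + 144 + 28 = 208 mm.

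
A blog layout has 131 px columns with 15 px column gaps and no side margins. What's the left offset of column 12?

1606 px

Each column+gutter stride is 146 px; with no margin, 11 of them is 1606 px.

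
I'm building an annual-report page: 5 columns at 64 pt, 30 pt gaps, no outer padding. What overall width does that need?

Layout = 5·64 + 4·30 = 320 + 120 = 440 pt.

440 pt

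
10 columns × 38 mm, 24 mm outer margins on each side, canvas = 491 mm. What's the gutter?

Subtract both margins: 491 − 2·24 = 443 mm.
10 columns take 10·38 = 380 mm; remaining 63 splits into 9 gutters.
g = 63 / 9 = 7 mm.

7 mm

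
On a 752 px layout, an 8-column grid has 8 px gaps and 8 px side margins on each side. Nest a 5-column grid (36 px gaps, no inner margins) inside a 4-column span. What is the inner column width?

Take off 16 px of margins, leaving 736 px.
8c + 7·8 = 736 → 8c = 680 → c = 85 px.
4 columns plus 3 gaps: 340 + 24 = 364 px.
Subtracting 4 gaps of 36 leaves 220 for 5 columns, so d = 44 px.

44 px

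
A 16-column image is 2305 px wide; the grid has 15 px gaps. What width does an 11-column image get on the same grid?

16c + 15·15 = 2305 → 16c = 2080 → c = 130 px.
11-column span = 11·130 + 10·15 = 1580 px.

1580 px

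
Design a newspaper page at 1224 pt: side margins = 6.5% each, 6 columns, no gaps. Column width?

177.48 pt

1224 × (1 − 2·6.5%) = 1224 × 87% = 1064.88 pt for the columns.
1064.88 / 6 = 177.48 pt per column.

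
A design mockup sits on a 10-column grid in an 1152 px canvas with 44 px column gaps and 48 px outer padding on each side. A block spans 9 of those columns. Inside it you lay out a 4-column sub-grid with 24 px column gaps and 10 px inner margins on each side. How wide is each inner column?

Inside the margins: 1152 − 96 = 1056 px.
Subtracting 9 column gaps of 44 leaves 660 for 10 columns, so c = 66 px.
9-column span = 9·66 + 8·44 = 946 px.
Inner content = 946 − 2·10 = 926 px.
Subtracting 3 column gaps of 24 leaves 854 for 4 columns, so d = 213.5 px.

213.5 px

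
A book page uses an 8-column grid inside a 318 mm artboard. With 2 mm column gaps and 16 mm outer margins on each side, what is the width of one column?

Content width = 318 − 2·16 = 286 mm.
8c + 7·2 = 286 → 8c = 272 → c = 34 mm.

34 mm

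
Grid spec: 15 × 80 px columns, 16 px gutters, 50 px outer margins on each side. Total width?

1524 px

Total width: 2·50 + 15·80 + 14·16 = 1524 px.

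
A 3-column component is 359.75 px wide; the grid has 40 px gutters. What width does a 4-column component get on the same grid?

Subtracting 2 gutters of 40 leaves 279.75 for 3 columns, so c = 93.25 px.
Span of 4: 4·93.25 + 3·40 = 373 + 120 = 493 px.

493 px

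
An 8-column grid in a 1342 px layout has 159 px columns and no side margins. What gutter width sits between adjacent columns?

Columns use 1272 px, leaving 70 px across 7 gutters = 10 px each.

10 px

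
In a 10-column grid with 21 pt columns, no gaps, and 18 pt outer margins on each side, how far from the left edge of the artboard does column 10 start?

207 pt

Each column+gutter stride is 21 pt; 9 of them past the 18 pt margin is 18 + 189 = 207 pt.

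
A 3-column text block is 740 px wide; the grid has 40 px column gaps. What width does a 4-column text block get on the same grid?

1000 px

3 columns + 2 column gaps: 3c + 2·40 = 740.
3c = 740 − 80 = 660, so c = 220 px.
4 columns plus 3 column gaps: 880 + 120 = 1000 px.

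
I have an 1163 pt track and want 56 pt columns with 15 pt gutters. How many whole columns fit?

16 columns

k columns need k·56 + (k−1)·15 = k·71 − 15.
k·71 − 15 ≤ 1163 → k ≤ 1178 / 71 ≈ 16.59, so k = 16.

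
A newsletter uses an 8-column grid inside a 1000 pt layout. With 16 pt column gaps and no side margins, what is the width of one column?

8c + 7·16 = 1000 → 8c = 888 → c = 111 pt.

111 pt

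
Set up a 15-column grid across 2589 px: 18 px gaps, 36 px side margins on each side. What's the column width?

151 px

Content width = 2589 − 2·36 = 2517 px.
15c + 14·18 = 2517 → 15c = 2265 → c = 151 px.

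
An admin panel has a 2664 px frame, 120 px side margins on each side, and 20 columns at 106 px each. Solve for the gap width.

16 px

Content width = 2664 − 2·120 = 2424 px.
20 columns take 20·106 = 2120 px; remaining 304 splits into 19 gaps.
g = 304 / 19 = 16 px.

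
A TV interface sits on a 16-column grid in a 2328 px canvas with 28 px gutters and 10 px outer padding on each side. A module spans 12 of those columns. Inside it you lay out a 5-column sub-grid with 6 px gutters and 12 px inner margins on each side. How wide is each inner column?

335.2 px

Subtract both margins: 2328 − 2·10 = 2308 px.
2308 − 15·28 = 1888; ÷16 gives c = 118 px.
12 columns plus 11 gutters: 1416 + 308 = 1724 px.
Inner content = 1724 − 2·12 = 1700 px.
1700 − 4·6 = 1676; ÷5 gives d = 335.2 px.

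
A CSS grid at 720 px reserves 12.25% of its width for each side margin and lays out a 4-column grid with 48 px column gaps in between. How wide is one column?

99.9 px

Each margin = 12.25% of 720 = 88.2 px; content = 720 − 2·88.2 = 543.6 px.
543.6 − 3·48 = 399.6; ÷4 gives c = 99.9 px.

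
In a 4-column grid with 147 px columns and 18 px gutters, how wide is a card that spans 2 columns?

Span of 2: 2·147 + 1·18 = 294 + 18 = 312 px.

312 px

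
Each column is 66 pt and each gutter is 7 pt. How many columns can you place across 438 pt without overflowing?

6 columns

6 columns: 6·66 + 5·7 = 431 pt ≤ 438.
7 columns: 504 pt > 438. So 6.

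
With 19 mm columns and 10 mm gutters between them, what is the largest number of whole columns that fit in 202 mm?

7 columns: 7·19 + 6·10 = 193 mm ≤ 202.
8 columns: 222 mm > 202. So 7.

7 columns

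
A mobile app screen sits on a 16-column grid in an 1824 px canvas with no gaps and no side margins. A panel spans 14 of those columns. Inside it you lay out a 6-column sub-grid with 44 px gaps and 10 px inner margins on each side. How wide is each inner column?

With no gaps, each column is 1824/16 = 114 px.
With no gaps, 14 columns span 14·114 = 1596 px.
Inner content = 1596 − 2·10 = 1576 px.
6 columns + 5 gaps: 6d + 5·44 = 1576.
6d = 1576 − 220 = 1356, so d = 226 px.

226 px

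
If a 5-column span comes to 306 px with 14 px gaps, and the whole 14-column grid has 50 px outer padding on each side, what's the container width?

982 px

306 − 4·14 = 250; ÷5 gives c = 50 px.
Adding margins, columns and gutters: 100 + 700 + 182 = 982 px.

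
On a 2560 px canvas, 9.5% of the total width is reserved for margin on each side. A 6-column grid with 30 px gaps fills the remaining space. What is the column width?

Each margin = 9.5% of 2560 = 243.2 px; content = 2560 − 2·243.2 = 2073.6 px.
2073.6 − 5·30 = 1923.6; ÷6 gives c = 320.6 px.

320.6 px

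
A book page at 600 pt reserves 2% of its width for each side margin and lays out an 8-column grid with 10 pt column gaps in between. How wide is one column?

63.25 pt

600 × (1 − 2·2%) = 600 × 96% = 576 pt for the columns.
8c + 7·10 = 576 → 8c = 506 → c = 63.25 pt.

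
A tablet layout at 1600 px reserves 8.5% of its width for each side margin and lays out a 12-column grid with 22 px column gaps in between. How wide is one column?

Each margin = 8.5% of 1600 = 136 px; content = 1600 − 2·136 = 1328 px.
12c + 11·22 = 1328 → 12c = 1086 → c = 90.5 px.

90.5 px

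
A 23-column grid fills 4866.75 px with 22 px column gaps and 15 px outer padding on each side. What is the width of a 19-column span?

3991.75 px

Content width = 4866.75 − 2·15 = 4836.75 px.
23 columns + 22 column gaps: 23c + 22·22 = 4836.75.
23c = 4836.75 − 484 = 4352.75, so c = 189.25 px.
Span of 19: 19·189.25 + 18·22 = 3595.75 + 396 = 3991.75 px.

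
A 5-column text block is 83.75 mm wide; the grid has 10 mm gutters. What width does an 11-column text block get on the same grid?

5 columns + 4 gutters: 5c + 4·10 = 83.75.
5c = 83.75 − 40 = 43.75, so c = 8.75 mm.
11 columns plus 10 gutters: 96.25 + 100 = 196.25 mm.

196.25 mm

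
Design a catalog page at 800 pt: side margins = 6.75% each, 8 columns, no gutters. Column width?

800 × (1 − 2·6.75%) = 800 × 86.5% = 692 pt for the columns.
With no gutters, each column is 692/8 = 86.5 pt.

86.5 pt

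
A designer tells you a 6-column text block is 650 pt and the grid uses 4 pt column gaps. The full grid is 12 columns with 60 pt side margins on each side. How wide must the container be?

1424 pt

6 columns + 5 column gaps: 6c + 5·4 = 650.
6c = 650 − 20 = 630, so c = 105 pt.
Total width: 2·60 + 12·105 + 11·4 = 1424 pt.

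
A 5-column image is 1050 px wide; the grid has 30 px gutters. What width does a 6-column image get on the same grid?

1266 px

5c + 4·30 = 1050 → 5c = 930 → c = 186 px.
6 columns plus 5 gutters: 1116 + 150 = 1266 px.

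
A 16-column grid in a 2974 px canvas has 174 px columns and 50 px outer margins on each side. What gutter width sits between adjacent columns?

Take off 100 px of margins, leaving 2874 px.
16 columns take 16·174 = 2784 px; remaining 90 splits into 15 gutters.
g = 90 / 15 = 6 px.

6 px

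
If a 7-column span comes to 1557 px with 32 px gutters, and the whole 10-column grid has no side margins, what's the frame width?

7 columns + 6 gutters: 7c + 6·32 = 1557.
7c = 1557 − 192 = 1365, so c = 195 px.
Total width: 10·195 + 9·32 = 2238 px.

2238 px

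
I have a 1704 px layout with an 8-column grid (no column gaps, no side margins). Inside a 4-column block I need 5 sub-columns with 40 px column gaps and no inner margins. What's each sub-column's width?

138.4 px

1704 / 8 = 213 px per column.
4-column span = 4·213 = 852 px.
Subtracting 4 column gaps of 40 leaves 692 for 5 columns, so d = 138.4 px.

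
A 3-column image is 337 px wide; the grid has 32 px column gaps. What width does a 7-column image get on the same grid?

829 px

337 − 2·32 = 273; ÷3 gives c = 91 px.
7 columns plus 6 column gaps: 637 + 192 = 829 px.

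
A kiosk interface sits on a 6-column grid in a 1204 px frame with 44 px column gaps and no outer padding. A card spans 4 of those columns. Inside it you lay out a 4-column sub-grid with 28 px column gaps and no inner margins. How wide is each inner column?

176 px

1204 − 5·44 = 984; ÷6 gives c = 164 px.
Span of 4: 4·164 + 3·44 = 656 + 132 = 788 px.
788 − 3·28 = 704; ÷4 gives d = 176 px.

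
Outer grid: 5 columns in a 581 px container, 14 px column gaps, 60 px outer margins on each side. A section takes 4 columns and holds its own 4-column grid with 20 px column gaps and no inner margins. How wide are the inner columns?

Take off 120 px of margins, leaving 461 px.
461 − 4·14 = 405; ÷5 gives c = 81 px.
Span of 4: 4·81 + 3·14 = 324 + 42 = 366 px.
4d + 3·20 = 366 → 4d = 306 → d = 76.5 px.

76.5 px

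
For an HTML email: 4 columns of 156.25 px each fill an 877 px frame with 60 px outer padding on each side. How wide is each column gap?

Subtract both margins: 877 − 2·60 = 757 px.
Columns use 625 px, leaving 132 px across 3 column gaps = 44 px each.

44 px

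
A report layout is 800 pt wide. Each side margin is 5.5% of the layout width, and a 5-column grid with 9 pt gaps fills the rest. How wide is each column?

Margins: 5.5% × 800 = 44 pt each, so content = 800 − 88 = 712 pt.
5c + 4·9 = 712 → 5c = 676 → c = 135.2 pt.

135.2 pt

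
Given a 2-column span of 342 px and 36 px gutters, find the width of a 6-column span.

342 − 1·36 = 306; ÷2 gives c = 153 px.
Span of 6: 6·153 + 5·36 = 918 + 180 = 1098 px.

1098 px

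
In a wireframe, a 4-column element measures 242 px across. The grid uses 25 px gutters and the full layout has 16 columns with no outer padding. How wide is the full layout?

1043 px

Subtracting 3 gutters of 25 leaves 167 for 4 columns, so c = 41.75 px.
Summing: 668 + 375 = 1043 px.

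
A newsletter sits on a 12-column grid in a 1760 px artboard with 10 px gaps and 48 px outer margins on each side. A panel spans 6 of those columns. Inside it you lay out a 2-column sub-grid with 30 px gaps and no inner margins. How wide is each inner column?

398.5 px

Inside the margins: 1760 − 96 = 1664 px.
12c + 11·10 = 1664 → 12c = 1554 → c = 129.5 px.
Span of 6: 6·129.5 + 5·10 = 777 + 50 = 827 px.
2 columns + 1 gap: 2d + 1·30 = 827.
2d = 827 − 30 = 797, so d = 398.5 px.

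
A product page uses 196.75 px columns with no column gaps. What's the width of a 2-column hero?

393.5 px

2-column span = 2·196.75 = 393.5 px.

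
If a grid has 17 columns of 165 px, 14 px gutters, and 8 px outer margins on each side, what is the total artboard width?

3045 px

Total width: 2·8 + 17·165 + 16·14 = 3045 px.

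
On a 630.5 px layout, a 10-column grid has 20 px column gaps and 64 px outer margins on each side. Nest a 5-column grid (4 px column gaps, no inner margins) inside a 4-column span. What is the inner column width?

34.6 px

Inside the margins: 630.5 − 128 = 502.5 px.
10c + 9·20 = 502.5 → 10c = 322.5 → c = 32.25 px.
4 columns plus 3 column gaps: 129 + 60 = 189 px.
Subtracting 4 column gaps of 4 leaves 173 for 5 columns, so d = 34.6 px.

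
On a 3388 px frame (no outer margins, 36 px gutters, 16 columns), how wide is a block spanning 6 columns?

1248 px

16c + 15·36 = 3388 → 16c = 2848 → c = 178 px.
6 columns plus 5 gutters: 1068 + 180 = 1248 px.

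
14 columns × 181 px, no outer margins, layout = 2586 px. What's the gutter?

4 px

14·181 + 13g = 2586 → 13g = 52 → g = 4 px.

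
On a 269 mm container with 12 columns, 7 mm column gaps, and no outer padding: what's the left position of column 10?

207 mm

12 columns + 11 column gaps: 12c + 11·7 = 269.
12c = 269 − 77 = 192, so c = 16 mm.
No margin, so column 10 starts at 9·(column + gutter) = 9·23 = 207 mm.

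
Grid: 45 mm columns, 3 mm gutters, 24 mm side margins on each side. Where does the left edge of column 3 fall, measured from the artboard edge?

120 mm

Before column 3: the margin + 2 columns + 2 gutters.
Offset = 24 + 2·(45 + 3) = 24 + 96 = 120 mm.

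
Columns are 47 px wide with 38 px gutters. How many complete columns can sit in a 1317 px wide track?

Each extra column adds 47 + 38 = 85 px.
(1317 + 38) / 85 = 15.94, so 15 columns fit.

15 columns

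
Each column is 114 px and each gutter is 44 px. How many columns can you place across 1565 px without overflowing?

k columns need k·114 + (k−1)·44 = k·158 − 44.
k·158 − 44 ≤ 1565 → k ≤ 1609 / 158 ≈ 10.18, so k = 10.

10 columns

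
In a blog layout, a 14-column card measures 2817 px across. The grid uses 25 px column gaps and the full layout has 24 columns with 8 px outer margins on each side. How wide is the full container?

4863 px

Subtracting 13 column gaps of 25 leaves 2492 for 14 columns, so c = 178 px.
Total width: 2·8 + 24·178 + 23·25 = 4863 px.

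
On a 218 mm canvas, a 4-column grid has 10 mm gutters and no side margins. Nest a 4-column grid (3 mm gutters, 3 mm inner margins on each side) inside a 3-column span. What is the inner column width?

36.5 mm

218 − 3·10 = 188; ÷4 gives c = 47 mm.
3 columns plus 2 gutters: 141 + 20 = 161 mm.
Inner content = 161 − 2·3 = 155 mm.
155 − 3·3 = 146; ÷4 gives d = 36.5 mm.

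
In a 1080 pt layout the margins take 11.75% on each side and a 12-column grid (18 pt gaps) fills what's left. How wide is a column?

Margins: 11.75% × 1080 = 126.9 pt each, so content = 1080 − 253.8 = 826.2 pt.
12c + 11·18 = 826.2 → 12c = 628.2 → c = 52.35 pt.

52.35 pt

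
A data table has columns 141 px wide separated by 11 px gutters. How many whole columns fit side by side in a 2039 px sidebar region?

13 columns

Each extra column adds 141 + 11 = 152 px.
(2039 + 11) / 152 = 13.49, so 13 columns fit.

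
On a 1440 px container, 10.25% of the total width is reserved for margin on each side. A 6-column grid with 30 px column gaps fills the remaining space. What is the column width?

Margins: 10.25% × 1440 = 147.6 px each, so content = 1440 − 295.2 = 1144.8 px.
6c + 5·30 = 1144.8 → 6c = 994.8 → c = 165.8 px.

165.8 px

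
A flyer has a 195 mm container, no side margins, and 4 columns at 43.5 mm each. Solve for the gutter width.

7 mm

Columns use 174 mm, leaving 21 mm across 3 gutters = 7 mm each.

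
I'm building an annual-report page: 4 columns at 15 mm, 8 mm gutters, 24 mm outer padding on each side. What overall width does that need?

132 mm

Container = 2·24 + 4·15 + 3·8 = 48 + 60 + 24 = 132 mm.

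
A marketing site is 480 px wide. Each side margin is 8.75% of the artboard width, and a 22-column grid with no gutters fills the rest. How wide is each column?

Margins: 8.75% × 480 = 42 px each, so content = 480 − 84 = 396 px.
22c = 396 → c = 18 px.

18 px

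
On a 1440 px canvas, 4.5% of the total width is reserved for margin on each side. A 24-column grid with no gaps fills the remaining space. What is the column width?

Margins: 4.5% × 1440 = 64.8 px each, so content = 1440 − 129.6 = 1310.4 px.
1310.4 / 24 = 54.6 px per column.

54.6 px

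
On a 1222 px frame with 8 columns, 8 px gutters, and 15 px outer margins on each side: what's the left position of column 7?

Inside the margins: 1222 − 30 = 1192 px.
Subtracting 7 gutters of 8 leaves 1136 for 8 columns, so c = 142 px.
Before column 7: the margin + 6 columns + 6 gutters.
Offset = 15 + 6·(142 + 8) = 15 + 900 = 915 px.

915 px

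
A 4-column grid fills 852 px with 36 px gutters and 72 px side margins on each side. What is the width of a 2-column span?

Content width = 852 − 2·72 = 708 px.
708 − 3·36 = 600; ÷4 gives c = 150 px.
2 columns plus 1 gutter: 300 + 36 = 336 px.

336 px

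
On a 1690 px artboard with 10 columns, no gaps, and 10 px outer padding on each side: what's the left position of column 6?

845 px

Inside the margins: 1690 − 20 = 1670 px.
10c = 1670 → c = 167 px.
Each column+gutter stride is 167 px; 5 of them past the 10 px margin is 10 + 835 = 845 px.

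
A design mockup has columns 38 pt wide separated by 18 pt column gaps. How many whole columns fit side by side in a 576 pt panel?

10 columns

10 columns: 10·38 + 9·18 = 542 pt ≤ 576.
11 columns: 598 pt > 576. So 10.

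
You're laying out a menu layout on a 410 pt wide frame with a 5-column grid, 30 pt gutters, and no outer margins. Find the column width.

58 pt

5 columns + 4 gutters: 5c + 4·30 = 410.
5c = 410 − 120 = 290, so c = 58 pt.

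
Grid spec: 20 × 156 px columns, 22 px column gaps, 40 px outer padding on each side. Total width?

Adding margins, columns and gutters: 80 + 3120 + 418 = 3618 px.

3618 px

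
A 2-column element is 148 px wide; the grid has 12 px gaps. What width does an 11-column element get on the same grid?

868 px

Subtracting 1 gap of 12 leaves 136 for 2 columns, so c = 68 px.
11 columns plus 10 gaps: 748 + 120 = 868 px.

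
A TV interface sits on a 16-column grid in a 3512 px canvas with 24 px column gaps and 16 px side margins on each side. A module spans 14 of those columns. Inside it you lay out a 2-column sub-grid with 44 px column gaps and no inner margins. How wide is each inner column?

1499 px

Take off 32 px of margins, leaving 3480 px.
Subtracting 15 column gaps of 24 leaves 3120 for 16 columns, so c = 195 px.
14 columns plus 13 column gaps: 2730 + 312 = 3042 px.
2d + 1·44 = 3042 → 2d = 2998 → d = 1499 px.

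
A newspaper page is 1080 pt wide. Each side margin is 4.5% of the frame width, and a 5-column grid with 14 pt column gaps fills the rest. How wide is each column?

185.36 pt

Each margin = 4.5% of 1080 = 48.6 pt; content = 1080 − 2·48.6 = 982.8 pt.
5 columns + 4 column gaps: 5c + 4·14 = 982.8.
5c = 982.8 − 56 = 926.8, so c = 185.36 pt.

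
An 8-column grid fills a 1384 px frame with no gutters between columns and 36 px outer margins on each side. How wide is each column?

Content width = 1384 − 2·36 = 1312 px.
8c = 1312 → c = 164 px.

164 px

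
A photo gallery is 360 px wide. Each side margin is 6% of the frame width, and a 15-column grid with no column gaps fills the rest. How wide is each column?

21.12 px

Margins: 6% × 360 = 21.6 px each, so content = 360 − 43.2 = 316.8 px.
316.8 / 15 = 21.12 px per column.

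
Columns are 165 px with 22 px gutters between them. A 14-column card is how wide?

14 columns plus 13 gutters: 2310 + 286 = 2596 px.

2596 px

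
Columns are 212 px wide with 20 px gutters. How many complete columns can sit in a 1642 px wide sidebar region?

7 columns

k columns need k·212 + (k−1)·20 = k·232 − 20.
k·232 − 20 ≤ 1642 → k ≤ 1662 / 232 ≈ 7.16, so k = 7.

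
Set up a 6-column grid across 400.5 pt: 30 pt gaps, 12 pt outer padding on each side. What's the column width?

Content width = 400.5 − 2·12 = 376.5 pt.
6c + 5·30 = 376.5 → 6c = 226.5 → c = 37.75 pt.

37.75 pt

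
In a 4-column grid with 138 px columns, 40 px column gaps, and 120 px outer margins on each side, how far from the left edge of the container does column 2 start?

Column 2 starts at margin + 1·(column + gutter) = 120 + 1·178 = 298 px.

298 px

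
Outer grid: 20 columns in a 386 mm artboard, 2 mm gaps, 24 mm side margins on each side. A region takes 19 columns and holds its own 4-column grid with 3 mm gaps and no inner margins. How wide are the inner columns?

78 mm

Subtract both margins: 386 − 2·24 = 338 mm.
20c + 19·2 = 338 → 20c = 300 → c = 15 mm.
19-column span = 19·15 + 18·2 = 321 mm.
321 − 3·3 = 312; ÷4 gives d = 78 mm.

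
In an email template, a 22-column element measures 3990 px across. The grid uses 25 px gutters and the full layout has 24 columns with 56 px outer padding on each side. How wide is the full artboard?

4467 px

3990 − 21·25 = 3465; ÷22 gives c = 157.5 px.
Artboard = 2·56 + 24·157.5 + 23·25 = 112 + 3780 + 575 = 4467 px.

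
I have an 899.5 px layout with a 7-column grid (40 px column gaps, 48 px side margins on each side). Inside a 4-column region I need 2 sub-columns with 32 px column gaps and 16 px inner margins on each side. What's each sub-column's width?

Subtract both margins: 899.5 − 2·48 = 803.5 px.
7 columns + 6 column gaps: 7c + 6·40 = 803.5.
7c = 803.5 − 240 = 563.5, so c = 80.5 px.
4 columns plus 3 column gaps: 322 + 120 = 442 px.
Inner content = 442 − 2·16 = 410 px.
Subtracting 1 column gap of 32 leaves 378 for 2 columns, so d = 189 px.

189 px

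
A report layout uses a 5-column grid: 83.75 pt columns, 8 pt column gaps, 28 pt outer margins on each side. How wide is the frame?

Total width: 2·28 + 5·83.75 + 4·8 = 506.75 pt.

506.75 pt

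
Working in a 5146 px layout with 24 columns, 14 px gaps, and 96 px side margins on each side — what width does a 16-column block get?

3298 px

Subtract both margins: 5146 − 2·96 = 4954 px.
4954 − 23·14 = 4632; ÷24 gives c = 193 px.
16 columns plus 15 gaps: 3088 + 210 = 3298 px.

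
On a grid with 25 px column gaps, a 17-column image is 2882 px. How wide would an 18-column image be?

17 columns + 16 column gaps: 17c + 16·25 = 2882.
17c = 2882 − 400 = 2482, so c = 146 px.
18-column span = 18·146 + 17·25 = 3053 px.

3053 px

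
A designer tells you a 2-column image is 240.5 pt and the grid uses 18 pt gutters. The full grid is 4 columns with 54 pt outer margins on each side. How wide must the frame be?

2c + 1·18 = 240.5 → 2c = 222.5 → c = 111.25 pt.
Total width: 2·54 + 4·111.25 + 3·18 = 607 pt.

607 pt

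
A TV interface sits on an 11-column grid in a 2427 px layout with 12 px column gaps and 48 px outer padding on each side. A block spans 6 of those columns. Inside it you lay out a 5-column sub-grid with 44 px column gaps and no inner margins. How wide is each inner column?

218 px

Take off 96 px of margins, leaving 2331 px.
11c + 10·12 = 2331 → 11c = 2211 → c = 201 px.
Span of 6: 6·201 + 5·12 = 1206 + 60 = 1266 px.
1266 − 4·44 = 1090; ÷5 gives d = 218 px.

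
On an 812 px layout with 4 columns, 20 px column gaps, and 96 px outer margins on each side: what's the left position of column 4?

576 px

Content = 812 − 2·96 = 620 px.
Subtracting 3 column gaps of 20 leaves 560 for 4 columns, so c = 140 px.
Column 4 starts at margin + 3·(column + gutter) = 96 + 3·160 = 576 px.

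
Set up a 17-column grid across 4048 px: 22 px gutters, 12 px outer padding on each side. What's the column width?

Subtract both margins: 4048 − 2·12 = 4024 px.
17c + 16·22 = 4024 → 17c = 3672 → c = 216 px.

216 px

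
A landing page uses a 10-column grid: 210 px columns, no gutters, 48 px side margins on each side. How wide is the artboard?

Summing: 96 + 2100 = 2196 px.

2196 px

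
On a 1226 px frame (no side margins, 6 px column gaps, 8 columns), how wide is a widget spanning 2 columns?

302 px

1226 − 7·6 = 1184; ÷8 gives c = 148 px.
Span of 2: 2·148 + 1·6 = 296 + 6 = 302 px.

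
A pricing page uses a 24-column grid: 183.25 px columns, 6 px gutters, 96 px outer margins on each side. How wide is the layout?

Total width: 2·96 + 24·183.25 + 23·6 = 4728 px.

4728 px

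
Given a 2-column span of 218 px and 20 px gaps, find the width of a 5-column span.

575 px

Subtracting 1 gap of 20 leaves 198 for 2 columns, so c = 99 px.
Span of 5: 5·99 + 4·20 = 495 + 80 = 575 px.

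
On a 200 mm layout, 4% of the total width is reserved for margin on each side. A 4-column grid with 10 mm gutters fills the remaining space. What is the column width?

Each margin = 4% of 200 = 8 mm; content = 200 − 2·8 = 184 mm.
4c + 3·10 = 184 → 4c = 154 → c = 38.5 mm.

38.5 mm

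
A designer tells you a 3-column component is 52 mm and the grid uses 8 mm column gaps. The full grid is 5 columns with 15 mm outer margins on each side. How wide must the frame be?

122 mm

3 columns + 2 column gaps: 3c + 2·8 = 52.
3c = 52 − 16 = 36, so c = 12 mm.
Adding margins, columns and gutters: 30 + 60 + 32 = 122 mm.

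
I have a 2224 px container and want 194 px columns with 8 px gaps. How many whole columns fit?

Each extra column adds 194 + 8 = 202 px.
(2224 + 8) / 202 = 11.05, so 11 columns fit.

11 columns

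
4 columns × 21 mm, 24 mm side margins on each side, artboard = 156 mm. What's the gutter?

Take off 48 mm of margins, leaving 108 mm.
4·21 + 3g = 108 → 3g = 24 → g = 8 mm.

8 mm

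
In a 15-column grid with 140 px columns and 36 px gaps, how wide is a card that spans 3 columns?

3-column span = 3·140 + 2·36 = 492 px.

492 px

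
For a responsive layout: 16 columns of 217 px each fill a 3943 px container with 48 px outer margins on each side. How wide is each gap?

25 px

Content width = 3943 − 2·48 = 3847 px.
16 columns take 16·217 = 3472 px; remaining 375 splits into 15 gaps.
g = 375 / 15 = 25 px.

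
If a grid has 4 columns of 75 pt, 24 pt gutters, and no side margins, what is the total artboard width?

Total width: 4·75 + 3·24 = 372 pt.

372 pt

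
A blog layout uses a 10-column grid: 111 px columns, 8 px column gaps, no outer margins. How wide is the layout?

1182 px

Summing: 1110 + 72 = 1182 px.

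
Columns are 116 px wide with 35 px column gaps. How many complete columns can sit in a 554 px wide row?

3 columns

Each extra column adds 116 + 35 = 151 px.
(554 + 35) / 151 = 3.90, so 3 columns fit.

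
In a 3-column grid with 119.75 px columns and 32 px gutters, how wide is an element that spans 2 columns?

Span of 2: 2·119.75 + 1·32 = 239.5 + 32 = 271.5 px.

271.5 px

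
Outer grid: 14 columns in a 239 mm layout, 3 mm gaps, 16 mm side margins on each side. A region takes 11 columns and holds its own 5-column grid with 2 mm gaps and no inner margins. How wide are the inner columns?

Outer content = 239 − 2·16 = 207 mm.
14c + 13·3 = 207 → 14c = 168 → c = 12 mm.
11 columns plus 10 gaps: 132 + 30 = 162 mm.
5 columns + 4 gaps: 5d + 4·2 = 162.
5d = 162 − 8 = 154, so d = 30.8 mm.

30.8 mm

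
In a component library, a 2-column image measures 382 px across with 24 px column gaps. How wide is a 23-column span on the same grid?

4645 px

2c + 1·24 = 382 → 2c = 358 → c = 179 px.
Span of 23: 23·179 + 22·24 = 4117 + 528 = 4645 px.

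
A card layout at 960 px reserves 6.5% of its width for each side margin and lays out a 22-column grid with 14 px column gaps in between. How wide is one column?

Margins: 6.5% × 960 = 62.4 px each, so content = 960 − 124.8 = 835.2 px.
835.2 − 21·14 = 541.2; ÷22 gives c = 24.6 px.

24.6 px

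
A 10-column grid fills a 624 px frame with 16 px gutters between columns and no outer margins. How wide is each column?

10c + 9·16 = 624 → 10c = 480 → c = 48 px.

48 px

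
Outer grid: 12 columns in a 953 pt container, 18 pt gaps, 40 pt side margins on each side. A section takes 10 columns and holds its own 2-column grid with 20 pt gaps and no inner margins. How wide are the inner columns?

352.25 pt

Inside the margins: 953 − 80 = 873 pt.
Subtracting 11 gaps of 18 leaves 675 for 12 columns, so c = 56.25 pt.
Span of 10: 10·56.25 + 9·18 = 562.5 + 162 = 724.5 pt.
724.5 − 1·20 = 704.5; ÷2 gives d = 352.25 pt.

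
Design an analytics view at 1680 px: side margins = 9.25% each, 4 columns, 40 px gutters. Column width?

312.3 px

Margins: 9.25% × 1680 = 155.4 px each, so content = 1680 − 310.8 = 1369.2 px.
4c + 3·40 = 1369.2 → 4c = 1249.2 → c = 312.3 px.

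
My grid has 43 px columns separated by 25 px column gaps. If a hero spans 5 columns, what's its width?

315 px

Span of 5: 5·43 + 4·25 = 215 + 100 = 315 px.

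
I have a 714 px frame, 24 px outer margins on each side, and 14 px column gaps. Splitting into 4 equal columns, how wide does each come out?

Inside the margins: 714 − 48 = 666 px.
4 columns + 3 column gaps: 4c + 3·14 = 666.
4c = 666 − 42 = 624, so c = 156 px.

156 px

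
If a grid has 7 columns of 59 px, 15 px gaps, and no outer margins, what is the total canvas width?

Summing: 413 + 90 = 503 px.

503 px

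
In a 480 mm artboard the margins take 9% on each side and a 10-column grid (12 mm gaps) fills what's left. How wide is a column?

Margins: 9% × 480 = 43.2 mm each, so content = 480 − 86.4 = 393.6 mm.
10 columns + 9 gaps: 10c + 9·12 = 393.6.
10c = 393.6 − 108 = 285.6, so c = 28.56 mm.

28.56 mm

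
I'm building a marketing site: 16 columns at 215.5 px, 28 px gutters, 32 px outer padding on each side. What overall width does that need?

3932 px

Total width: 2·32 + 16·215.5 + 15·28 = 3932 px.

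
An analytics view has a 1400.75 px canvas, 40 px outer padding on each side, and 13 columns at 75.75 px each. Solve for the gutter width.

Inside the margins: 1400.75 − 80 = 1320.75 px.
13·75.75 + 12g = 1320.75 → 12g = 336 → g = 28 px.

28 px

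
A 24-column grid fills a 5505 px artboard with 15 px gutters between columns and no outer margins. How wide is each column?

Subtracting 23 gutters of 15 leaves 5160 for 24 columns, so c = 215 px.

215 px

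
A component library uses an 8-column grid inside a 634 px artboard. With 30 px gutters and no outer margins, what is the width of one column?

53 px

8c + 7·30 = 634 → 8c = 424 → c = 53 px.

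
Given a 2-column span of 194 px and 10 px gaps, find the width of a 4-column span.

2 columns + 1 gap: 2c + 1·10 = 194.
2c = 194 − 10 = 184, so c = 92 px.
4-column span = 4·92 + 3·10 = 398 px.

398 px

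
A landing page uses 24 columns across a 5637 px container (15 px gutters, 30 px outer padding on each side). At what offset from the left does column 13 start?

Take off 60 px of margins, leaving 5577 px.
24 columns + 23 gutters: 24c + 23·15 = 5577.
24c = 5577 − 345 = 5232, so c = 218 px.
Each column+gutter stride is 233 px; 12 of them past the 30 px margin is 30 + 2796 = 2826 px.

2826 px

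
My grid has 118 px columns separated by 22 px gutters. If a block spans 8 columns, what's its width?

Span of 8: 8·118 + 7·22 = 944 + 154 = 1098 px.

1098 px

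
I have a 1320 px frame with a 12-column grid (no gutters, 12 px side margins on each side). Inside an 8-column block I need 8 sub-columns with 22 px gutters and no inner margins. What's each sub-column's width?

88.75 px

Outer content = 1320 − 2·12 = 1296 px.
12c = 1296 → c = 108 px.
With no gutters, 8 columns span 8·108 = 864 px.
8d + 7·22 = 864 → 8d = 710 → d = 88.75 px.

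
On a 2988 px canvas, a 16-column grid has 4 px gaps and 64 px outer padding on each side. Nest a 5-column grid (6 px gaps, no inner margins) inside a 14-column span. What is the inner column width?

Take off 128 px of margins, leaving 2860 px.
Subtracting 15 gaps of 4 leaves 2800 for 16 columns, so c = 175 px.
Span of 14: 14·175 + 13·4 = 2450 + 52 = 2502 px.
5d + 4·6 = 2502 → 5d = 2478 → d = 495.6 px.

495.6 px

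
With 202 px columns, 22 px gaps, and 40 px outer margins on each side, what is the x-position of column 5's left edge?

Before column 5: the margin + 4 columns + 4 gaps.
Offset = 40 + 4·(202 + 22) = 40 + 896 = 936 px.

936 px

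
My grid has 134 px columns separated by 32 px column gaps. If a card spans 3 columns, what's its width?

3 columns plus 2 column gaps: 402 + 64 = 466 px.

466 px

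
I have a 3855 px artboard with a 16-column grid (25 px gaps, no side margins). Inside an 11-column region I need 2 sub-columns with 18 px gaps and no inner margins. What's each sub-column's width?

1312.25 px

16 columns + 15 gaps: 16c + 15·25 = 3855.
16c = 3855 − 375 = 3480, so c = 217.5 px.
Span of 11: 11·217.5 + 10·25 = 2392.5 + 250 = 2642.5 px.
2 columns + 1 gap: 2d + 1·18 = 2642.5.
2d = 2642.5 − 18 = 2624.5, so d = 1312.25 px.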